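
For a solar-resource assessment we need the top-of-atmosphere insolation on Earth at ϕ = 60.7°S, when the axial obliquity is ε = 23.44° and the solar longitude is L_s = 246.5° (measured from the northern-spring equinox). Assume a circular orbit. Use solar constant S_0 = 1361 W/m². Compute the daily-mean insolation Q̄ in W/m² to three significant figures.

Solar declination: sin δ = sin ε · sin L_s = sin 23.44° × sin 246.5° = -0.36480, so δ = -21.395°.
cos h₀ = −tan(-60.7°) tan(-21.395°) = -0.6982, h₀ = 2.3436 rad.
Bracket: h₀ sin ϕ sin δ + cos ϕ cos δ sin h₀ = 2.3436×-0.87207×-0.36480 + 0.48938×0.93109×0.71593 = 0.745572 + 0.326218 = 1.071790.
Q̄ = (S_0/π) × [bracket] = (1361/π) × 1.071790 = 464.3 W/m².

Q̄ ≈ 464 W/m²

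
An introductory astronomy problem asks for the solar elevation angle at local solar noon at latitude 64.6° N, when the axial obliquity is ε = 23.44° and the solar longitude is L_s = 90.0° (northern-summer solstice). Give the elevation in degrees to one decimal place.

Solar declination: sin δ = sin ε · sin L_s = sin 23.44° × sin 90.0° = 0.39779, so δ = +23.440°.
At local noon the hour angle is zero, so the zenith angle equals |ϕ − δ| = |+64.6° − (+23.440°)| = 41.160°.
Elevation = 90° − 41.160° = 48.8°.

48.8°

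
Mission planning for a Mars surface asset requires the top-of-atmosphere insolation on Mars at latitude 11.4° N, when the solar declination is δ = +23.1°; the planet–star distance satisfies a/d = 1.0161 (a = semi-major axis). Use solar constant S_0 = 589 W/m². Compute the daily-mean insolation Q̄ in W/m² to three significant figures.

Q̄ ≈ 199 W/m²

cos h₀ = −tan(+11.4°) tan(+23.100°) = -0.0860, h₀ = 1.6569 rad.
Bracket: h₀ sin ϕ sin δ + cos ϕ cos δ sin h₀ = 1.6569×0.19766×0.39234 + 0.98027×0.91982×0.99629 = 0.128492 + 0.898327 = 1.026819.
Inverse-square distance factor (a/d)² = 1.0161² = 1.032459.
Q̄ = (S_0/π) × 1.032459 × [bracket] = (589/π) × 1.032459 × 1.026819 = 198.8 W/m².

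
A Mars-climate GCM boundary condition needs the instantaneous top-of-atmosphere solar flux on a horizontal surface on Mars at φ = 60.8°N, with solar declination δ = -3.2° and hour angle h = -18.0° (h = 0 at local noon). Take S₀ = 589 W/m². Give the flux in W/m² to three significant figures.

cos θ_z = sin φ sin δ + cos φ cos δ cos h = -0.048728 + 0.463259 = 0.414531.
Flux = S₀ · cos θ_z = 589 × 0.414531 = 244.2 W/m².

244 W/m²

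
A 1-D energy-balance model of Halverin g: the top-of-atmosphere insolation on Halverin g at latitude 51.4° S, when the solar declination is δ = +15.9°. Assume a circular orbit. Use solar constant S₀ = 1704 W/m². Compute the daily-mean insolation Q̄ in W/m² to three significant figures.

cos H₀ = −tan(-51.4°) tan(+15.900°) = 0.3568, H₀ = 1.2059 rad.
Bracket: H₀ sin φ sin δ + cos φ cos δ sin H₀ = 1.2059×-0.78152×0.27396 + 0.62388×0.96174×0.93417 = -0.258189 + 0.560512 = 0.302323.
Q̄ = (S₀/π) × [bracket] = (1704/π) × 0.302323 = 164.0 W/m².

Q̄ ≈ 164 W/m²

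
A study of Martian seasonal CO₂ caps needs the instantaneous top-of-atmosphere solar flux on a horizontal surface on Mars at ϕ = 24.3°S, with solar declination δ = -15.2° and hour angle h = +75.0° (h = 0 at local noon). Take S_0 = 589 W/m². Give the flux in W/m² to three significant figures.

198 W/m²

cos θ_z = sin ϕ sin δ + cos ϕ cos δ cos h = 0.107895 + 0.227636 = 0.335531.
Flux = S_0 · cos θ_z = 589 × 0.335531 = 197.6 W/m².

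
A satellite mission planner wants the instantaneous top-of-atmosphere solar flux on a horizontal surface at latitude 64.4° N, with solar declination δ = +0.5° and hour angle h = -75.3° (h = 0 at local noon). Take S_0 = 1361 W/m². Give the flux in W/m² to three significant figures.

160 W/m²

cos θ_z = sin ϕ sin δ + cos ϕ cos δ cos h = 0.007870 + 0.109641 = 0.117511.
Flux = S_0 · cos θ_z = 1361 × 0.117511 = 159.9 W/m².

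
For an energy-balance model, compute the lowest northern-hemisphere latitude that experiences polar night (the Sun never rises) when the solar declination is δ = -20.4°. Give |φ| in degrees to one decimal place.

Polar night requires cos H₀ = −tan φ tan δ ≥ 1, i.e. tan φ tan δ ≤ −1.
The boundary is |tan φ| · |tan δ| = 1, so |φ| = 90° − |δ| = 90° − 20.4° = 69.6° in the northern hemisphere.

|φ| = 69.6°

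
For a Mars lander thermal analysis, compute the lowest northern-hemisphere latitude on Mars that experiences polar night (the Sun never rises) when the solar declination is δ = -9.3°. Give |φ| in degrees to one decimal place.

|φ| = 80.7°

Polar night requires cos H₀ = −tan φ tan δ ≥ 1, i.e. tan φ tan δ ≤ −1.
The boundary is |tan φ| · |tan δ| = 1, so |φ| = 90° − |δ| = 90° − 9.3° = 80.7° in the northern hemisphere.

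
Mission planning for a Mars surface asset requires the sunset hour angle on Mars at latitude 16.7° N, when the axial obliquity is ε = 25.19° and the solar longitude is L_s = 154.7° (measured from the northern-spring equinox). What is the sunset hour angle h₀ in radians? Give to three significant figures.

h₀ = 1.63 rad

Solar declination: sin δ = sin ε · sin L_s = sin 25.19° × sin 154.7° = 0.18189, so δ = +10.480°.
cos h₀ = −tan ϕ · tan δ = −tan(+16.7°) × tan(+10.480°) = -0.0555, so h₀ = 1.6263 rad = 93.18°.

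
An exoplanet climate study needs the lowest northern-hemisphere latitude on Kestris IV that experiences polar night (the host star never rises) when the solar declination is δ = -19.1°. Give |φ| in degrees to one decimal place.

Polar night requires cos H₀ = −tan φ tan δ ≥ 1, i.e. tan φ tan δ ≤ −1.
The boundary is |tan φ| · |tan δ| = 1, so |φ| = 90° − |δ| = 90° − 19.1° = 70.9° in the northern hemisphere.

|φ| = 70.9°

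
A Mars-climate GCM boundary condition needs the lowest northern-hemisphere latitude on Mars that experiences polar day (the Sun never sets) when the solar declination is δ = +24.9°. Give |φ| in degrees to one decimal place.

|φ| = 65.1°

Polar day requires cos H₀ = −tan φ tan δ ≤ −1, i.e. tan φ tan δ ≥ 1.
The boundary is |tan φ| · |tan δ| = 1, so |φ| = 90° − |δ| = 90° − 24.9° = 65.1° in the northern hemisphere.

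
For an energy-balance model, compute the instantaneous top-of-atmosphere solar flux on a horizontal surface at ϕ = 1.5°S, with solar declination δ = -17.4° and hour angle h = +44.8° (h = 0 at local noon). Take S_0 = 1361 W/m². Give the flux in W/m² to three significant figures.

932 W/m²

cos θ_z = sin ϕ sin δ + cos ϕ cos δ cos h = 0.007828 + 0.676869 = 0.684697.
Flux = S_0 · cos θ_z = 1361 × 0.684697 = 931.9 W/m².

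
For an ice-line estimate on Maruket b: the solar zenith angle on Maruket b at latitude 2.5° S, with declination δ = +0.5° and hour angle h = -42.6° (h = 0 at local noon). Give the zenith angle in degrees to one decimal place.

θ_z = 42.7°

cos θ_z = sin φ sin δ + cos φ cos δ cos h = -0.000381 + 0.735368 = 0.734987.
θ_z = arccos(0.734987) = 42.7°.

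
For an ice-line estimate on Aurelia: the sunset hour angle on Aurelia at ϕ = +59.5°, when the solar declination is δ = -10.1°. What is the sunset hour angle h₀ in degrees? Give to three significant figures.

h₀ = 72.4°

cos h₀ = −tan ϕ · tan δ = −tan(+59.5°) × tan(-10.100°) = 0.3024, so h₀ = 1.2636 rad = 72.40°.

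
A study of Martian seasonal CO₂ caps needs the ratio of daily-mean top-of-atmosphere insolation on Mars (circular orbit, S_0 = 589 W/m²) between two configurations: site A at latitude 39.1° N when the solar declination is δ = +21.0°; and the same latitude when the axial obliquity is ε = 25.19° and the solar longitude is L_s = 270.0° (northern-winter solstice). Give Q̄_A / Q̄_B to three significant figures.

Q̄_A / Q̄_B ≈ 3.35

— Configuration A (ϕ=+39.1°):
cos h₀ = −tan(+39.1°) tan(+21.000°) = -0.3120, h₀ = 1.8880 rad.
Bracket: h₀ sin ϕ sin δ + cos ϕ cos δ sin h₀ = 1.8880×0.63068×0.35837 + 0.77605×0.93358×0.95010 = 0.426720 + 0.688352 = 1.115072.
Q̄ = (S_0/π) × [bracket] = (589/π) × 1.115072 = 209.06 W/m².
— Configuration B (ϕ=+39.1°):
Solar declination: sin δ = sin ε · sin L_s = sin 25.19° × sin 270.0° = -0.42562, so δ = -25.190°.
cos h₀ = −tan(+39.1°) tan(-25.190°) = 0.3822, h₀ = 1.1786 rad.
Bracket: h₀ sin ϕ sin δ + cos ϕ cos δ sin h₀ = 1.1786×0.63068×-0.42562 + 0.77605×0.90490×0.92406 = -0.316372 + 0.648919 = 0.332547.
Q̄ = (S_0/π) × [bracket] = (589/π) × 0.332547 = 62.347 W/m².
Ratio Q̄_A / Q̄_B = 209.06 / 62.347 = 3.353.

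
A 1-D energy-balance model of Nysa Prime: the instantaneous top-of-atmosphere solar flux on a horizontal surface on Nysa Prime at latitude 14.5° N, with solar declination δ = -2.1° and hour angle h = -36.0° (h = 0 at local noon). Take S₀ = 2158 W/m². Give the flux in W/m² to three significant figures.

cos θ_z = sin φ sin δ + cos φ cos δ cos h = -0.009175 + 0.782722 = 0.773547.
Flux = S₀ · cos θ_z = 2158 × 0.773547 = 1669 W/m².

1.67e+03 W/m²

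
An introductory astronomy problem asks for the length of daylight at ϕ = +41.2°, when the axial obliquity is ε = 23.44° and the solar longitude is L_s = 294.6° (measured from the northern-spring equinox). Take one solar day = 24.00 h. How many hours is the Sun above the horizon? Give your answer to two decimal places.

9.35 h

Solar declination: sin δ = sin ε · sin L_s = sin 23.44° × sin 294.6° = -0.36168, so δ = -21.204°.
cos h₀ = −tan ϕ · tan δ = −tan(+41.2°) × tan(-21.204°) = 0.3396, so h₀ = 1.2243 rad = 70.15°.
Daylight = 2h₀/(2π) × 24.00 h = (1.2243/π) × 24.00 = 9.35 h.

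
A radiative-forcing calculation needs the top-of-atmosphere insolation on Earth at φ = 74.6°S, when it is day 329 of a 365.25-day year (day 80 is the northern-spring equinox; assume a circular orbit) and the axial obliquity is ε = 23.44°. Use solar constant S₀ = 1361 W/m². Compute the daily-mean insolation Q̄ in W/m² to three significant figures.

Solar longitude: λ_s = 360° × (329 − 80)/365.25 = 245.421°.
sin δ = sin 23.44° × sin 245.421° = -0.36174, so δ = -21.207°.
cos H₀ = −tan(-74.6°) tan(-21.207°) = -1.4087 ≤ −1 ⇒ polar day, H₀ = π.
Bracket: H₀ sin φ sin δ + cos φ cos δ sin H₀ = 3.1416×-0.96410×-0.36174 + 0.26556×0.93228×0.00000 = 1.095644 + 0.000000 = 1.095644.
Q̄ = (S₀/π) × [bracket] = (1361/π) × 1.095644 = 474.7 W/m².

Q̄ ≈ 475 W/m²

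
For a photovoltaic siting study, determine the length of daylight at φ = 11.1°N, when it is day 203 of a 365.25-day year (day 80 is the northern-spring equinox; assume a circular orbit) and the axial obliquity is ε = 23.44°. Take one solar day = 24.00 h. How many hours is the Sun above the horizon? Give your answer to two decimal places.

12.54 h

Solar longitude: λ_s = 360° × (203 − 80)/365.25 = 121.232°.
sin δ = sin 23.44° × sin 121.232° = 0.34014, so δ = +19.885°.
cos H₀ = −tan φ · tan δ = −tan(+11.1°) × tan(+19.885°) = -0.0710, so H₀ = 1.6418 rad = 94.07°.
Daylight = 2H₀/(2π) × 24.00 h = (1.6418/π) × 24.00 = 12.54 h.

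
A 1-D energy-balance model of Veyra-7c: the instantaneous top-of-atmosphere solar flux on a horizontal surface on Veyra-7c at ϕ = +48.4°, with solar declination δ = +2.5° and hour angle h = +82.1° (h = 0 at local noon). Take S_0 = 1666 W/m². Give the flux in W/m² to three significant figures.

206 W/m²

cos θ_z = sin ϕ sin δ + cos ϕ cos δ cos h = 0.032618 + 0.091166 = 0.123784.
Flux = S_0 · cos θ_z = 1666 × 0.123784 = 206.2 W/m².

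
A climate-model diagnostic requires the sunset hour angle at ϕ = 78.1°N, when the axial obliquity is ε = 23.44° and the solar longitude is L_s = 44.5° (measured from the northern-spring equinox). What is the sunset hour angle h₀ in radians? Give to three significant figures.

h₀ = 3.14 rad

Solar declination: sin δ = sin ε · sin L_s = sin 23.44° × sin 44.5° = 0.27881, so δ = +16.189°.
Sunrise equation: cos h₀ = −tan ϕ · tan δ = -1.3777 ≤ −1, so the Sun never sets (polar day) and h₀ = π.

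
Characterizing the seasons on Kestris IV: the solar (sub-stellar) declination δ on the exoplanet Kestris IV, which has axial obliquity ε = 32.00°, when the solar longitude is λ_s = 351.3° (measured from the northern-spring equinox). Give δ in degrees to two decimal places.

δ = -4.60°

sin δ = sin ε · sin λ_s = sin 32.00° × sin 351.3° = -0.080156.
δ = arcsin(-0.080156) = -4.60°.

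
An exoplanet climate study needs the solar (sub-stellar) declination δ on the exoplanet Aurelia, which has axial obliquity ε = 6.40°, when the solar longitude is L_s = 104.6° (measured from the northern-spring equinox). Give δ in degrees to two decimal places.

δ = +6.19°

sin δ = sin ε · sin L_s = sin 6.40° × sin 104.6° = 0.107870.
δ = arcsin(0.107870) = +6.19°.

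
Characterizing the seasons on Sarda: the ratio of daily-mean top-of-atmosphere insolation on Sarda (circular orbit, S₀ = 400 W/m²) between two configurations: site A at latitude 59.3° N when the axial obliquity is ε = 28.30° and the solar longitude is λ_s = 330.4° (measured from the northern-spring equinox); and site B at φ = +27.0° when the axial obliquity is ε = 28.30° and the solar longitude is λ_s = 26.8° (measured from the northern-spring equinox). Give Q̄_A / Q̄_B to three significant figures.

— Configuration A (φ=+59.3°):
Solar declination: sin δ = sin ε · sin λ_s = sin 28.30° × sin 330.4° = -0.23417, so δ = -13.543°.
cos H₀ = −tan(+59.3°) tan(-13.543°) = 0.4057, H₀ = 1.1531 rad.
Bracket: H₀ sin φ sin δ + cos φ cos δ sin H₀ = 1.1531×0.85985×-0.23417 + 0.51054×0.97220×0.91402 = -0.232178 + 0.453671 = 0.221493.
Q̄ = (S₀/π) × [bracket] = (400/π) × 0.221493 = 28.201 W/m².
— Configuration B (φ=+27.0°):
Solar declination: sin δ = sin ε · sin λ_s = sin 28.30° × sin 26.8° = 0.21376, so δ = +12.343°.
cos H₀ = −tan(+27.0°) tan(+12.343°) = -0.1115, H₀ = 1.6825 rad.
Bracket: H₀ sin φ sin δ + cos φ cos δ sin H₀ = 1.6825×0.45399×0.21376 + 0.89101×0.97689×0.99377 = 0.163278 + 0.864996 = 1.028274.
Q̄ = (S₀/π) × [bracket] = (400/π) × 1.028274 = 130.92 W/m².
Ratio Q̄_A / Q̄_B = 28.201 / 130.92 = 0.2154.

Q̄_A / Q̄_B ≈ 0.215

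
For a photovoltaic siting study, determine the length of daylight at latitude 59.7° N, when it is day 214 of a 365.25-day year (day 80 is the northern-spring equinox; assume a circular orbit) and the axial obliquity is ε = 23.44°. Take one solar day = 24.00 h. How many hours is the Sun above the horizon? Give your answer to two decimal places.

16.26 h

Solar longitude: λ_s = 360° × (214 − 80)/365.25 = 132.074°.
sin δ = sin 23.44° × sin 132.074° = 0.29527, so δ = +17.174°.
cos H₀ = −tan φ · tan δ = −tan(+59.7°) × tan(+17.174°) = -0.5289, so H₀ = 2.1281 rad = 121.93°.
Daylight = 2H₀/(2π) × 24.00 h = (2.1281/π) × 24.00 = 16.26 h.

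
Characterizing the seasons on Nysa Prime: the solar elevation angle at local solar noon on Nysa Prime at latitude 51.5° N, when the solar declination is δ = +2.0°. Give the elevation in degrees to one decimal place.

At local noon the hour angle is zero, so the zenith angle equals |φ − δ| = |+51.5° − (+2.000°)| = 49.500°.
Elevation = 90° − 49.500° = 40.5°.

40.5°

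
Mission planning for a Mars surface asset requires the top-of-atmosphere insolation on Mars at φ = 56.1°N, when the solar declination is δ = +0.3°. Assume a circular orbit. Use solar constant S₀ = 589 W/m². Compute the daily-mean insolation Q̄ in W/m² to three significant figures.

cos H₀ = −tan(+56.1°) tan(+0.300°) = -0.0078, H₀ = 1.5786 rad.
Bracket: H₀ sin φ sin δ + cos φ cos δ sin H₀ = 1.5786×0.83001×0.00524 + 0.55775×0.99999×0.99997 = 0.006866 + 0.557728 = 0.564594.
Q̄ = (S₀/π) × [bracket] = (589/π) × 0.564594 = 105.9 W/m².

Q̄ ≈ 106 W/m²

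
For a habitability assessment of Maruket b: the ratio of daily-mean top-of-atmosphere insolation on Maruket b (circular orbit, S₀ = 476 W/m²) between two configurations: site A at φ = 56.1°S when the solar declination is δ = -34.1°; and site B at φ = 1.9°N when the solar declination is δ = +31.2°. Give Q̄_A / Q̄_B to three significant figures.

— Configuration A (φ=-56.1°):
cos H₀ = −tan(-56.1°) tan(-34.100°) = -1.0076 ≤ −1 ⇒ polar day, H₀ = π.
Bracket: H₀ sin φ sin δ + cos φ cos δ sin H₀ = 3.1416×-0.83001×-0.56064 + 0.55775×0.82806×0.00000 = 1.461902 + 0.000000 = 1.461902.
Q̄ = (S₀/π) × [bracket] = (476/π) × 1.461902 = 221.50 W/m².
— Configuration B (φ=+1.9°):
cos H₀ = −tan(+1.9°) tan(+31.200°) = -0.0201, H₀ = 1.5909 rad.
Bracket: H₀ sin φ sin δ + cos φ cos δ sin H₀ = 1.5909×0.03316×0.51803 + 0.99945×0.85536×0.99980 = 0.027328 + 0.854719 = 0.882047.
Q̄ = (S₀/π) × [bracket] = (476/π) × 0.882047 = 133.64 W/m².
Ratio Q̄_A / Q̄_B = 221.50 / 133.64 = 1.657.

Q̄_A / Q̄_B ≈ 1.66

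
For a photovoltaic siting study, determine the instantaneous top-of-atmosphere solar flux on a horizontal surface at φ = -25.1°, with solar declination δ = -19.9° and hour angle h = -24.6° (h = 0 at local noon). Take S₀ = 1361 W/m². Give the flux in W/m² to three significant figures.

1.25e+03 W/m²

cos θ_z = sin φ sin δ + cos φ cos δ cos h = 0.144389 + 0.774211 = 0.918600.
Flux = S₀ · cos θ_z = 1361 × 0.918600 = 1250 W/m².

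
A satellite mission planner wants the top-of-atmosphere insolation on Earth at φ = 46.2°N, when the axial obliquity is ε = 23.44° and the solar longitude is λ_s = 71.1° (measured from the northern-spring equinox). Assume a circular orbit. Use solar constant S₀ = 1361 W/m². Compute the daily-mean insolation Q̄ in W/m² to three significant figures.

Q̄ ≈ 488 W/m²

Solar declination: sin δ = sin ε · sin λ_s = sin 23.44° × sin 71.1° = 0.37634, so δ = +22.107°.
cos H₀ = −tan(+46.2°) tan(+22.107°) = -0.4236, H₀ = 2.0082 rad.
Bracket: H₀ sin φ sin δ + cos φ cos δ sin H₀ = 2.0082×0.72176×0.37634 + 0.69214×0.92648×0.90586 = 0.545482 + 0.580886 = 1.126368.
Q̄ = (S₀/π) × [bracket] = (1361/π) × 1.126368 = 488.0 W/m².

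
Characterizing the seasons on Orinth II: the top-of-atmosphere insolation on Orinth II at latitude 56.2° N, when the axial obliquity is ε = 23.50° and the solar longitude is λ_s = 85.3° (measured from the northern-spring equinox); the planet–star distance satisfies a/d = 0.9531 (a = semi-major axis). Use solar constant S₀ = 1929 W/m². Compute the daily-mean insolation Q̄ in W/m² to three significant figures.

Solar declination: sin δ = sin ε · sin λ_s = sin 23.50° × sin 85.3° = 0.39741, so δ = +23.416°.
cos H₀ = −tan(+56.2°) tan(+23.416°) = -0.6469, H₀ = 2.2743 rad.
Bracket: H₀ sin φ sin δ + cos φ cos δ sin H₀ = 2.2743×0.83098×0.39741 + 0.55630×0.91764×0.76256 = 0.751064 + 0.389274 = 1.140338.
Inverse-square distance factor (a/d)² = 0.9531² = 0.908400.
Q̄ = (S₀/π) × 0.908400 × [bracket] = (1929/π) × 0.908400 × 1.140338 = 636.1 W/m².

Q̄ ≈ 636 W/m²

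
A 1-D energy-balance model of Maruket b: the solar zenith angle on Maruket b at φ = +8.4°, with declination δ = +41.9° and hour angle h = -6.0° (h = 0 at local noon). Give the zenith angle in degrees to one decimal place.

cos θ_z = sin φ sin δ + cos φ cos δ cos h = 0.097559 + 0.732293 = 0.829852.
θ_z = arccos(0.829852) = 33.9°.

θ_z = 33.9°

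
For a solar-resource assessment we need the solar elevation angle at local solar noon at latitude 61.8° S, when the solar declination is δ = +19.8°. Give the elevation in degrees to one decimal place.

At local noon the hour angle is zero, so the zenith angle equals |φ − δ| = |-61.8° − (+19.800°)| = 81.600°.
Elevation = 90° − 81.600° = 8.4°.

8.4°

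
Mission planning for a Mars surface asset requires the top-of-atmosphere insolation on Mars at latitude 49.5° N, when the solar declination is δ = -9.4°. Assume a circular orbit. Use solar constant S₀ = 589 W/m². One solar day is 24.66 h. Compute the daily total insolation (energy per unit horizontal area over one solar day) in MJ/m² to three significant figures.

cos H₀ = −tan(+49.5°) tan(-9.400°) = 0.1938, H₀ = 1.3757 rad.
Bracket: H₀ sin φ sin δ + cos φ cos δ sin H₀ = 1.3757×0.76041×-0.16333 + 0.64945×0.98657×0.98103 = -0.170859 + 0.628573 = 0.457714.
Q̄ = (S₀/π) × [bracket] = (589/π) × 0.457714 = 85.814 W/m².
Daily total = Q̄ × 24.66 h × 3600 s/h = 85.814 × 24.66 × 3600 / 10⁶ = 7.618 MJ/m².

7.62 MJ/m²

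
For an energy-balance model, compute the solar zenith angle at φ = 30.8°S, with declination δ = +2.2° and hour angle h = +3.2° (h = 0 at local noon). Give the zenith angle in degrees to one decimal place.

θ_z = 33.1°

cos θ_z = sin φ sin δ + cos φ cos δ cos h = -0.019656 + 0.856988 = 0.837332.
θ_z = arccos(0.837332) = 33.1°.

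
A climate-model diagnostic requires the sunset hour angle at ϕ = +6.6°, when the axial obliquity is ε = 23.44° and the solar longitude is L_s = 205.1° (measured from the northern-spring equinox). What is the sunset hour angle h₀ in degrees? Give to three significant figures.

h₀ = 88.9°

Solar declination: sin δ = sin ε · sin L_s = sin 23.44° × sin 205.1° = -0.16874, so δ = -9.715°.
cos h₀ = −tan ϕ · tan δ = −tan(+6.6°) × tan(-9.715°) = 0.0198, so h₀ = 1.5510 rad = 88.87°.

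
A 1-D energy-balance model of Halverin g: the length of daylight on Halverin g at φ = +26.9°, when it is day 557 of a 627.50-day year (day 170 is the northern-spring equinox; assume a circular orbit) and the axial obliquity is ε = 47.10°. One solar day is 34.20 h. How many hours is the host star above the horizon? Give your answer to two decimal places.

Solar longitude: λ_s = 360° × (557 − 170)/627.50 = 222.024°.
sin δ = sin 47.10° × sin 222.024° = -0.49039, so δ = -29.366°.
cos H₀ = −tan φ · tan δ = −tan(+26.9°) × tan(-29.366°) = 0.2855, so H₀ = 1.2813 rad = 73.41°.
Daylight = 2H₀/(2π) × 34.20 h = (1.2813/π) × 34.20 = 13.95 h.

13.95 h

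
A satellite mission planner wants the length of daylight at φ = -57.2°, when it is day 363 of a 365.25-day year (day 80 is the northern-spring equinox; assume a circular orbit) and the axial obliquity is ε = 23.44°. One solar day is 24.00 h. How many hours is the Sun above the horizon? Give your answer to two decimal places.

17.54 h

Solar longitude: λ_s = 360° × (363 − 80)/365.25 = 278.932°.
sin δ = sin 23.44° × sin 278.932° = -0.39296, so δ = -23.139°.
cos H₀ = −tan φ · tan δ = −tan(-57.2°) × tan(-23.139°) = -0.6631, so H₀ = 2.2958 rad = 131.54°.
Daylight = 2H₀/(2π) × 24.00 h = (2.2958/π) × 24.00 = 17.54 h.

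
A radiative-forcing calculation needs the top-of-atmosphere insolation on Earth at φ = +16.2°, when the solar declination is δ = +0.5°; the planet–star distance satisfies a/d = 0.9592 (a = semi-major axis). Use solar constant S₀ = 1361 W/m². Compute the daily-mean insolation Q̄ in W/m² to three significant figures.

Q̄ ≈ 384 W/m²

cos H₀ = −tan(+16.2°) tan(+0.500°) = -0.0025, H₀ = 1.5733 rad.
Bracket: H₀ sin φ sin δ + cos φ cos δ sin H₀ = 1.5733×0.27899×0.00873 + 0.96029×0.99996×1.00000 = 0.003832 + 0.960252 = 0.964084.
Inverse-square distance factor (a/d)² = 0.9592² = 0.920065.
Q̄ = (S₀/π) × 0.920065 × [bracket] = (1361/π) × 0.920065 × 0.964084 = 384.3 W/m².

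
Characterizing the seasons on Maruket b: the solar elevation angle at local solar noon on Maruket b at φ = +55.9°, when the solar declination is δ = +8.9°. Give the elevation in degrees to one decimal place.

At local noon the hour angle is zero, so the zenith angle equals |φ − δ| = |+55.9° − (+8.900°)| = 47.000°.
Elevation = 90° − 47.000° = 43.0°.

43.0°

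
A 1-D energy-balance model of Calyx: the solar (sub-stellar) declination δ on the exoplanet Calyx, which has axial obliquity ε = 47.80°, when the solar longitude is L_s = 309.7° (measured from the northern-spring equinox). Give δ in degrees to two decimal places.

sin δ = sin ε · sin L_s = sin 47.80° × sin 309.7° = -0.569975.
δ = arcsin(-0.569975) = -34.75°.

δ = -34.75°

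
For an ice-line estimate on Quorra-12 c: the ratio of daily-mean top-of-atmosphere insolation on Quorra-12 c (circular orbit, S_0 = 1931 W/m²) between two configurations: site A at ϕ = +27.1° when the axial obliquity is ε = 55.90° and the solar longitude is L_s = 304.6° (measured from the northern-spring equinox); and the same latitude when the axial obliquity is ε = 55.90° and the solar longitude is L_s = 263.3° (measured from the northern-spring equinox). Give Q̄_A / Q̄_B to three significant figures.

— Configuration A (ϕ=+27.1°):
Solar declination: sin δ = sin ε · sin L_s = sin 55.90° × sin 304.6° = -0.68161, so δ = -42.969°.
cos h₀ = −tan(+27.1°) tan(-42.969°) = 0.4767, h₀ = 1.0739 rad.
Bracket: h₀ sin ϕ sin δ + cos ϕ cos δ sin h₀ = 1.0739×0.45554×-0.68161 + 0.89021×0.73172×0.87908 = -0.333447 + 0.572619 = 0.239172.
Q̄ = (S_0/π) × [bracket] = (1931/π) × 0.239172 = 147.01 W/m².
— Configuration B (ϕ=+27.1°):
Solar declination: sin δ = sin ε · sin L_s = sin 55.90° × sin 263.3° = -0.82241, so δ = -55.326°.
cos h₀ = −tan(+27.1°) tan(-55.326°) = 0.7398, h₀ = 0.7381 rad.
Bracket: h₀ sin ϕ sin δ + cos ϕ cos δ sin h₀ = 0.7381×0.45554×-0.82241 + 0.89021×0.56890×0.67288 = -0.276522 + 0.340774 = 0.064252.
Q̄ = (S_0/π) × [bracket] = (1931/π) × 0.064252 = 39.493 W/m².
Ratio Q̄_A / Q̄_B = 147.01 / 39.493 = 3.722.

Q̄_A / Q̄_B ≈ 3.72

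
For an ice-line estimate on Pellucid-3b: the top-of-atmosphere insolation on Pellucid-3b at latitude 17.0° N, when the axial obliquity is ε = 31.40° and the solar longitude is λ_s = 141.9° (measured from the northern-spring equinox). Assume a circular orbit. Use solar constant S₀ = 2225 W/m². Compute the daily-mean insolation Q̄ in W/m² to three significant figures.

Q̄ ≈ 749 W/m²

Solar declination: sin δ = sin ε · sin λ_s = sin 31.40° × sin 141.9° = 0.32148, so δ = +18.753°.
cos H₀ = −tan(+17.0°) tan(+18.753°) = -0.1038, H₀ = 1.6748 rad.
Bracket: H₀ sin φ sin δ + cos φ cos δ sin H₀ = 1.6748×0.29237×0.32148 + 0.95630×0.94692×0.99460 = 0.157416 + 0.900650 = 1.058066.
Q̄ = (S₀/π) × [bracket] = (2225/π) × 1.058066 = 749.4 W/m².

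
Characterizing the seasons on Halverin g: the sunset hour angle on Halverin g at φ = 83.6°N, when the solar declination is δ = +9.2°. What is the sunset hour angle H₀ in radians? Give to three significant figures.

Sunrise equation: cos H₀ = −tan φ · tan δ = -1.4439 ≤ −1, so the host star never sets (polar day) and H₀ = π.

H₀ = 3.14 rad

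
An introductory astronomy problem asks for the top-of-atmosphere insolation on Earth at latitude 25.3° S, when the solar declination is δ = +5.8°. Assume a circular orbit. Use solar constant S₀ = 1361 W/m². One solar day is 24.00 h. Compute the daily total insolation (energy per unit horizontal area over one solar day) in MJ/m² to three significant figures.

cos H₀ = −tan(-25.3°) tan(+5.800°) = 0.0480, H₀ = 1.5228 rad.
Bracket: H₀ sin φ sin δ + cos φ cos δ sin H₀ = 1.5228×-0.42736×0.10106 + 0.90408×0.99488×0.99885 = -0.065768 + 0.898417 = 0.832649.
Q̄ = (S₀/π) × [bracket] = (1361/π) × 0.832649 = 360.72 W/m².
Daily total = Q̄ × 24.00 h × 3600 s/h = 360.72 × 24.00 × 3600 / 10⁶ = 31.17 MJ/m².

31.2 MJ/m²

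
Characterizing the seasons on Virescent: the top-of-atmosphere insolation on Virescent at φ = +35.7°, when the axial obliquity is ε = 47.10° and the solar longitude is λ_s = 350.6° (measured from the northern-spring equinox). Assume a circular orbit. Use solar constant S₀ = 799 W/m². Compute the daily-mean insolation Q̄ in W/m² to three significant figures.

Q̄ ≈ 178 W/m²

Solar declination: sin δ = sin ε · sin λ_s = sin 47.10° × sin 350.6° = -0.11964, so δ = -6.872°.
cos H₀ = −tan(+35.7°) tan(-6.872°) = 0.0866, H₀ = 1.4841 rad.
Bracket: H₀ sin φ sin δ + cos φ cos δ sin H₀ = 1.4841×0.58354×-0.11964 + 0.81208×0.99282×0.99624 = -0.103612 + 0.803218 = 0.699606.
Q̄ = (S₀/π) × [bracket] = (799/π) × 0.699606 = 177.9 W/m².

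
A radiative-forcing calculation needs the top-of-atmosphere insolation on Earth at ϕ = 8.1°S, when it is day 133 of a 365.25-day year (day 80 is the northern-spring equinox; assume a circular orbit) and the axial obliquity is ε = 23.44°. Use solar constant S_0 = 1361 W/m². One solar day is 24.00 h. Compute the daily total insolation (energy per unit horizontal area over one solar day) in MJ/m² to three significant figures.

32.6 MJ/m²

Solar longitude: L_s = 360° × (133 − 80)/365.25 = 52.238°.
sin δ = sin 23.44° × sin 52.238° = 0.31448, so δ = +18.329°.
cos h₀ = −tan(-8.1°) tan(+18.329°) = 0.0471, h₀ = 1.5236 rad.
Bracket: h₀ sin ϕ sin δ + cos ϕ cos δ sin h₀ = 1.5236×-0.14090×0.31448 + 0.99002×0.94927×0.99889 = -0.067511 + 0.938753 = 0.871242.
Q̄ = (S_0/π) × [bracket] = (1361/π) × 0.871242 = 377.44 W/m².
Daily total = Q̄ × 24.00 h × 3600 s/h = 377.44 × 24.00 × 3600 / 10⁶ = 32.61 MJ/m².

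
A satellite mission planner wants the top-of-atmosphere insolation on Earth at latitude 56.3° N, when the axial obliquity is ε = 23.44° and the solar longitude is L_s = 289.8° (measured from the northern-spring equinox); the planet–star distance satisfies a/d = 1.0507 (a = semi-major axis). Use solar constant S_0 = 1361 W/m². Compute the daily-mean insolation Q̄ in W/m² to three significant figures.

Q̄ ≈ 58.8 W/m²

Solar declination: sin δ = sin ε · sin L_s = sin 23.44° × sin 289.8° = -0.37427, so δ = -21.979°.
cos h₀ = −tan(+56.3°) tan(-21.979°) = 0.6052, h₀ = 0.9208 rad.
Bracket: h₀ sin ϕ sin δ + cos ϕ cos δ sin h₀ = 0.9208×0.83195×-0.37427 + 0.55484×0.92732×0.79609 = -0.286713 + 0.409600 = 0.122887.
Inverse-square distance factor (a/d)² = 1.0507² = 1.103970.
Q̄ = (S_0/π) × 1.103970 × [bracket] = (1361/π) × 1.103970 × 0.122887 = 58.77 W/m².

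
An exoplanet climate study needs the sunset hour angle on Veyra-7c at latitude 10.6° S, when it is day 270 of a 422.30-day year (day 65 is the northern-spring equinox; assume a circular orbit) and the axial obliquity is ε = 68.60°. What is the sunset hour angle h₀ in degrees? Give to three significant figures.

h₀ = 89.1°

Solar longitude: L_s = 360° × (270 − 65)/422.30 = 174.757°.
sin δ = sin 68.60° × sin 174.757° = 0.08508, so δ = +4.880°.
cos h₀ = −tan ϕ · tan δ = −tan(-10.6°) × tan(+4.880°) = 0.0160, so h₀ = 1.5548 rad = 89.08°.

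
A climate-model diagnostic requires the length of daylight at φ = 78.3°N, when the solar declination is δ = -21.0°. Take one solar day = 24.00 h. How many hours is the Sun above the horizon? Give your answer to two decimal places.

cos H₀ = −tan φ · tan δ = 1.8536 ≥ 1, so the Sun never rises (polar night) and H₀ = 0.
Daylight = 2H₀/(2π) × 24.00 h = (0.0000/π) × 24.00 = 0.00 h.

0.00 h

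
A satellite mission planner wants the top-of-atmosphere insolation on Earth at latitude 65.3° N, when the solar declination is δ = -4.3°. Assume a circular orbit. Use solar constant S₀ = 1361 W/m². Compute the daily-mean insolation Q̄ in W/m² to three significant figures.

cos H₀ = −tan(+65.3°) tan(-4.300°) = 0.1635, H₀ = 1.4066 rad.
Bracket: H₀ sin φ sin δ + cos φ cos δ sin H₀ = 1.4066×0.90851×-0.07498 + 0.41787×0.99719×0.98655 = -0.095818 + 0.411091 = 0.315273.
Q̄ = (S₀/π) × [bracket] = (1361/π) × 0.315273 = 136.6 W/m².

Q̄ ≈ 137 W/m²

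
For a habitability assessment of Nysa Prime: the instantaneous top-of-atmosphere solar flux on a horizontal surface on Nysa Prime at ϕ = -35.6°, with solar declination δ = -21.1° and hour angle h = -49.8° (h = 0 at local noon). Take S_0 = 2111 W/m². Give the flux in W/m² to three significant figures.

1.48e+03 W/m²

cos θ_z = sin ϕ sin δ + cos ϕ cos δ cos h = 0.209562 + 0.489635 = 0.699197.
Flux = S_0 · cos θ_z = 2111 × 0.699197 = 1476 W/m².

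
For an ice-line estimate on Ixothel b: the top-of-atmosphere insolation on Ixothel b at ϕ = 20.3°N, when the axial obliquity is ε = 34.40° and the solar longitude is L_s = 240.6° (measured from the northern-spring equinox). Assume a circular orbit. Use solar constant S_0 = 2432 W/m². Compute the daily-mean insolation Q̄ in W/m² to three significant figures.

Solar declination: sin δ = sin ε · sin L_s = sin 34.40° × sin 240.6° = -0.49221, so δ = -29.486°.
cos h₀ = −tan(+20.3°) tan(-29.486°) = 0.2092, h₀ = 1.3601 rad.
Bracket: h₀ sin ϕ sin δ + cos ϕ cos δ sin h₀ = 1.3601×0.34694×-0.49221 + 0.93789×0.87048×0.97788 = -0.232261 + 0.798355 = 0.566094.
Q̄ = (S_0/π) × [bracket] = (2432/π) × 0.566094 = 438.2 W/m².

Q̄ ≈ 438 W/m²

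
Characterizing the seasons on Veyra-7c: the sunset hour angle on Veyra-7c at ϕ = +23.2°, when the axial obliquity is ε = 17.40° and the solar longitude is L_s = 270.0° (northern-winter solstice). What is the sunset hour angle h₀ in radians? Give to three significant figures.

Solar declination: sin δ = sin ε · sin L_s = sin 17.40° × sin 270.0° = -0.29904, so δ = -17.400°.
cos h₀ = −tan ϕ · tan δ = −tan(+23.2°) × tan(-17.400°) = 0.1343, so h₀ = 1.4361 rad = 82.28°.

h₀ = 1.44 rad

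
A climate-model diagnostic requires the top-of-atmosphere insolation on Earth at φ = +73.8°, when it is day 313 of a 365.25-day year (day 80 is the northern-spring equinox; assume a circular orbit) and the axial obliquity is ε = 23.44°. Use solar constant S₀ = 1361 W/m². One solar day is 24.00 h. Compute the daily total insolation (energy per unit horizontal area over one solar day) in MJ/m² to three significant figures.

0.00 MJ/m²

Solar longitude: λ_s = 360° × (313 − 80)/365.25 = 229.651°.
sin δ = sin 23.44° × sin 229.651° = -0.30316, so δ = -17.648°.
cos H₀ = −tan(+73.8°) tan(-17.648°) = 1.0950 ≥ 1 ⇒ polar night, H₀ = 0 and Q̄ = 0.
Daily total = Q̄ × 24.00 h × 3600 s/h = 0.00 MJ/m².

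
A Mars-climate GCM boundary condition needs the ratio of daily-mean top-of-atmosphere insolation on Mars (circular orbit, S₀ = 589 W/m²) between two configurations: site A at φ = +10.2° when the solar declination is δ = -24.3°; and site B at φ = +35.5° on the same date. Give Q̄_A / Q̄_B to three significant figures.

— Configuration A (φ=+10.2°):
cos H₀ = −tan(+10.2°) tan(-24.300°) = 0.0812, H₀ = 1.4895 rad.
Bracket: H₀ sin φ sin δ + cos φ cos δ sin H₀ = 1.4895×0.17708×-0.41151 + 0.98420×0.91140×0.99669 = -0.108540 + 0.894031 = 0.785491.
Q̄ = (S₀/π) × [bracket] = (589/π) × 0.785491 = 147.27 W/m².
— Configuration B (φ=+35.5°):
cos H₀ = −tan(+35.5°) tan(-24.300°) = 0.3221, H₀ = 1.2429 rad.
Bracket: H₀ sin φ sin δ + cos φ cos δ sin H₀ = 1.2429×0.58070×-0.41151 + 0.81412×0.91140×0.94672 = -0.297008 + 0.702456 = 0.405448.
Q̄ = (S₀/π) × [bracket] = (589/π) × 0.405448 = 76.015 W/m².
Ratio Q̄_A / Q̄_B = 147.27 / 76.015 = 1.937.

Q̄_A / Q̄_B ≈ 1.94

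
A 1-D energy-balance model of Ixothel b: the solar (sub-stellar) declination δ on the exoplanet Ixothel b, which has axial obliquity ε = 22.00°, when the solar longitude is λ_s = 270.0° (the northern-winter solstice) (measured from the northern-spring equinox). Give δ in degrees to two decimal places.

δ = -22.00°

sin δ = sin ε · sin λ_s = sin 22.00° × sin 270.0° = -0.374607.
δ = arcsin(-0.374607) = -22.00°.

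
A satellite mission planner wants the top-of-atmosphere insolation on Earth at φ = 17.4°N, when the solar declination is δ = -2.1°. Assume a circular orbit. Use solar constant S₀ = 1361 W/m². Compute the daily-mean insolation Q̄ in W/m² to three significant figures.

cos H₀ = −tan(+17.4°) tan(-2.100°) = 0.0115, H₀ = 1.5593 rad.
Bracket: H₀ sin φ sin δ + cos φ cos δ sin H₀ = 1.5593×0.29904×-0.03664 + 0.95424×0.99933×0.99993 = -0.017085 + 0.953534 = 0.936449.
Q̄ = (S₀/π) × [bracket] = (1361/π) × 0.936449 = 405.7 W/m².

Q̄ ≈ 406 W/m²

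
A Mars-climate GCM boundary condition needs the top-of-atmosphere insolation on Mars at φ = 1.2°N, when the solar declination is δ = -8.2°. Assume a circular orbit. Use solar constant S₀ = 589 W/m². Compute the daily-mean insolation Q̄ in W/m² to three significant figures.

cos H₀ = −tan(+1.2°) tan(-8.200°) = 0.0030, H₀ = 1.5678 rad.
Bracket: H₀ sin φ sin δ + cos φ cos δ sin H₀ = 1.5678×0.02094×-0.14263 + 0.99978×0.98978×1.00000 = -0.004683 + 0.989562 = 0.984879.
Q̄ = (S₀/π) × [bracket] = (589/π) × 0.984879 = 184.6 W/m².

Q̄ ≈ 185 W/m²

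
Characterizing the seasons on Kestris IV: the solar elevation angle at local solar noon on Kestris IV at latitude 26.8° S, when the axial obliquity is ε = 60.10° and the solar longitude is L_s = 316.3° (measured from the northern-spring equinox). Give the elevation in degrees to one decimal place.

80.0°

Solar declination: sin δ = sin ε · sin L_s = sin 60.10° × sin 316.3° = -0.59892, so δ = -36.793°.
At local noon the hour angle is zero, so the zenith angle equals |ϕ − δ| = |-26.8° − (-36.793°)| = 9.993°.
Elevation = 90° − 9.993° = 80.0°.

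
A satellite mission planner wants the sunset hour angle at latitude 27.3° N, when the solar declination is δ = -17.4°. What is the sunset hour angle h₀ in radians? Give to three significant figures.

cos h₀ = −tan ϕ · tan δ = −tan(+27.3°) × tan(-17.400°) = 0.1617, so h₀ = 1.4083 rad = 80.69°.

h₀ = 1.41 rad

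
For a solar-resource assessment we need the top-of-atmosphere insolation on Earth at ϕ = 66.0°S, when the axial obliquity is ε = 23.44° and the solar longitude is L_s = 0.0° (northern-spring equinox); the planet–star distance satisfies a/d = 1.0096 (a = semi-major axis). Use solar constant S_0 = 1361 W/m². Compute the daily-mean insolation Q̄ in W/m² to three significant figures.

Q̄ ≈ 180 W/m²

Solar declination: sin δ = sin ε · sin L_s = sin 23.44° × sin 0.0° = 0.00000, so δ = +0.000°.
cos h₀ = −tan(-66.0°) tan(+0.000°) = 0.0000, h₀ = 1.5708 rad.
Bracket: h₀ sin ϕ sin δ + cos ϕ cos δ sin h₀ = 1.5708×-0.91355×0.00000 + 0.40674×1.00000×1.00000 = -0.000000 + 0.406740 = 0.406740.
Inverse-square distance factor (a/d)² = 1.0096² = 1.019292.
Q̄ = (S_0/π) × 1.019292 × [bracket] = (1361/π) × 1.019292 × 0.406740 = 179.6 W/m².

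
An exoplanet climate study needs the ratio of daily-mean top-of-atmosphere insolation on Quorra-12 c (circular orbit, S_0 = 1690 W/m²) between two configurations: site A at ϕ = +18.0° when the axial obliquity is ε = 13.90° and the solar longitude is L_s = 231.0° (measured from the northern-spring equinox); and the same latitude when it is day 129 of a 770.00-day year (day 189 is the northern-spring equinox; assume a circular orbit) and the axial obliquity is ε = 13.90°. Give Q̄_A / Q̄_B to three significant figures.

— Configuration A (ϕ=+18.0°):
Solar declination: sin δ = sin ε · sin L_s = sin 13.90° × sin 231.0° = -0.18669, so δ = -10.760°.
cos h₀ = −tan(+18.0°) tan(-10.760°) = 0.0617, h₀ = 1.5090 rad.
Bracket: h₀ sin ϕ sin δ + cos ϕ cos δ sin h₀ = 1.5090×0.30902×-0.18669 + 0.95106×0.98242×0.99809 = -0.087056 + 0.932556 = 0.845500.
Q̄ = (S_0/π) × [bracket] = (1690/π) × 0.845500 = 454.83 W/m².
— Configuration B (ϕ=+18.0°):
Solar longitude: L_s = 360° × (129 − 189)/770.00 = -28.052°, i.e. -28.052° + 360° = 331.948°.
sin δ = sin 13.90° × sin 331.948° = -0.11297, so δ = -6.487°.
cos h₀ = −tan(+18.0°) tan(-6.487°) = 0.0369, h₀ = 1.5338 rad.
Bracket: h₀ sin ϕ sin δ + cos ϕ cos δ sin h₀ = 1.5338×0.30902×-0.11297 + 0.95106×0.99360×0.99932 = -0.053545 + 0.944331 = 0.890786.
Q̄ = (S_0/π) × [bracket] = (1690/π) × 0.890786 = 479.19 W/m².
Ratio Q̄_A / Q̄_B = 454.83 / 479.19 = 0.9492.

Q̄_A / Q̄_B ≈ 0.949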